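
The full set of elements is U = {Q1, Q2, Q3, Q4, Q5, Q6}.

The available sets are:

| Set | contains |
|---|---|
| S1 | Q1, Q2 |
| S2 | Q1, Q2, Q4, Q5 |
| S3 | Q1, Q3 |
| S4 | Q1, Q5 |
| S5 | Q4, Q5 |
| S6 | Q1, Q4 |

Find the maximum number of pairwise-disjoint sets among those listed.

S1, S5 are pairwise disjoint (S1={Q1,Q2}; S5={Q4,Q5}).
Every remaining set overlaps one of these, and no 3 of the listed sets are pairwise disjoint, so 2 is the maximum.

2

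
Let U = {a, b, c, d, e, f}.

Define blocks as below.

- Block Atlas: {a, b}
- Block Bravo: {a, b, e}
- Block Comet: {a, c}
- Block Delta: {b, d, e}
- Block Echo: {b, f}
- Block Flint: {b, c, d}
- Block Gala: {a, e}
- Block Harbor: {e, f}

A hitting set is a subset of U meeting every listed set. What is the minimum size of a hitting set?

H = {a, b, e} meets every block (each contains at least one member of H), and |H| = 3.
No choice of 2 points meets every block, so 3 is the minimum.

3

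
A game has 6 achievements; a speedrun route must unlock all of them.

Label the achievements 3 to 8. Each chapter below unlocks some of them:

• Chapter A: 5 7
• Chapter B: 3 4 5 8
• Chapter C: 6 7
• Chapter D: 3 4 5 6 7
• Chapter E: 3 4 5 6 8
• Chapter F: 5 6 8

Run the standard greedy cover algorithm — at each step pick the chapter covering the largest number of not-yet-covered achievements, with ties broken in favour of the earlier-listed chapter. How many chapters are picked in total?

2

Greedy: pick D (covers 5 new) → pick B (covers 1 new). Total picks: 2.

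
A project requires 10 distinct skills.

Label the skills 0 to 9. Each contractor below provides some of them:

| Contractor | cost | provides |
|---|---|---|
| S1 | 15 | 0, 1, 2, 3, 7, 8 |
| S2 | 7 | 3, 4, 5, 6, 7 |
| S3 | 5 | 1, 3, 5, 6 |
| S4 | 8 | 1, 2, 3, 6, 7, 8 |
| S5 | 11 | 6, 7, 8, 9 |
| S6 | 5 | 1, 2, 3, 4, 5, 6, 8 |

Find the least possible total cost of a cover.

31

S1, S5, S6 together cover every skill (S1 ∪ S5 ∪ S6 = {0, 1, 2, 3, 4, 5, 6, 7, 8, 9}); total cost 15 + 11 + 5 = 31.
No covering selection has total cost below 31.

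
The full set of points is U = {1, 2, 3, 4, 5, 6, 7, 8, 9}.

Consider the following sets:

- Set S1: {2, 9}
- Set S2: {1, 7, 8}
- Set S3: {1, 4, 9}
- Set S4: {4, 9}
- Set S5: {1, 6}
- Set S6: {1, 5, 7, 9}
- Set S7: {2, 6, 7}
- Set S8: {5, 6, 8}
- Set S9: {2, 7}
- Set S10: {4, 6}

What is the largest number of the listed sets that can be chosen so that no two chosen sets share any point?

S4, S8, S9 are pairwise disjoint (S4={4,9}; S8={5,6,8}; S9={2,7}).
Every remaining set overlaps one of these, and no 4 of the listed sets are pairwise disjoint, so 3 is the maximum.

3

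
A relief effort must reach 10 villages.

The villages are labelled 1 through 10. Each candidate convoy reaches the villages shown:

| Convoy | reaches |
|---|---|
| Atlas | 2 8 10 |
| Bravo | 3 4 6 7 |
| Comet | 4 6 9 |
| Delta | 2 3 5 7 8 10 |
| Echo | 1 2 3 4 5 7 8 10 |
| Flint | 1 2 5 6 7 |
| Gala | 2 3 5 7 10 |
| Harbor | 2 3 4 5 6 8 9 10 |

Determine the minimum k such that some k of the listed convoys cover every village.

2

Flint and Harbor together: Flint ∪ Harbor = {1, 2, 3, 4, 5, 6, 7, 8, 9, 10} — every village is covered.
No single convoy has all 10 villages (the largest, Echo, has 8), so 2 is optimal.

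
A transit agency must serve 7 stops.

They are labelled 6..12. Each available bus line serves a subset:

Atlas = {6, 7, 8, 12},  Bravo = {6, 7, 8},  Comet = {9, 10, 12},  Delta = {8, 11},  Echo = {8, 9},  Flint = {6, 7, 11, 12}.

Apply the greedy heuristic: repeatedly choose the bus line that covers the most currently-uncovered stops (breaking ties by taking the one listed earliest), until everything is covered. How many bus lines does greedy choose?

Greedy: pick Atlas (covers 4 new) → pick Comet (covers 2 new) → pick Delta (covers 1 new). Total picks: 3.

3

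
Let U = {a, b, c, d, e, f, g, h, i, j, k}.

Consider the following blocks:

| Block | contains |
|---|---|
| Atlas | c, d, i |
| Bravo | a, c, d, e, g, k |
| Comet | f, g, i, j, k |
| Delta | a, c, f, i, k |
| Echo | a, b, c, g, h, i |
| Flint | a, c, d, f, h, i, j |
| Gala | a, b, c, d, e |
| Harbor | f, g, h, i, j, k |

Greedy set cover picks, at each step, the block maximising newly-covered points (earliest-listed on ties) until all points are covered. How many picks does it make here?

Greedy: pick Flint (covers 7 new) → pick Bravo (covers 3 new) → pick Echo (covers 1 new). Total picks: 3.
(The true minimum cover uses only 2 blocks, so greedy is not optimal here.)

3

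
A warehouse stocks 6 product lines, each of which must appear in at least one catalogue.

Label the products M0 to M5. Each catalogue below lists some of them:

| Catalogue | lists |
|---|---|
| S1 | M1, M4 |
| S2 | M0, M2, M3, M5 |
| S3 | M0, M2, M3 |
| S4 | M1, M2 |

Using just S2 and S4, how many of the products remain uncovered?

Union of S2, S4 = {M0, M1, M2, M3, M5}.
Not covered: M4 — 1 product.

1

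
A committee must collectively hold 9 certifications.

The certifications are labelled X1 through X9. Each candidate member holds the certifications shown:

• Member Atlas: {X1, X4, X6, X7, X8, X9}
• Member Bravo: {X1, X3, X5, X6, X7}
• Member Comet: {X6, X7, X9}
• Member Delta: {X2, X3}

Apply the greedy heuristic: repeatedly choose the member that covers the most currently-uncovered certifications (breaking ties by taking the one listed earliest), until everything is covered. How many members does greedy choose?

3

Greedy: pick Atlas (covers 6 new) → pick Bravo (covers 2 new) → pick Delta (covers 1 new). Total picks: 3.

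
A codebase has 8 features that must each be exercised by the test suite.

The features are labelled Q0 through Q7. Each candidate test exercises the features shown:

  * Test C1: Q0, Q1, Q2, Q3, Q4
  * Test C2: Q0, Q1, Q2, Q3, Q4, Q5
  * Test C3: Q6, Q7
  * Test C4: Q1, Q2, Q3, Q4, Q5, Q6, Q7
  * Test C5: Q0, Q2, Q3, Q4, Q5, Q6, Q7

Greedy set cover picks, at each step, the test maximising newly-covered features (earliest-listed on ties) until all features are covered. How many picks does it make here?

2

Greedy: pick C4 (covers 7 new) → pick C1 (covers 1 new). Total picks: 2.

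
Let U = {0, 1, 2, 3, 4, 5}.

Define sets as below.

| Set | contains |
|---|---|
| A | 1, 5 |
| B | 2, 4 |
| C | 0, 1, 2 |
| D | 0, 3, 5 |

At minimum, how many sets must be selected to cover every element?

Take {A, B, D}. Their union is {0, 1, 2, 3, 4, 5}, which is all 6 elements.
Only D contains 3, so D is forced; the remaining 3 elements need at least 2 more sets (each remaining set adds at most 2) — so at least 3 sets are needed, and 3 is optimal.

3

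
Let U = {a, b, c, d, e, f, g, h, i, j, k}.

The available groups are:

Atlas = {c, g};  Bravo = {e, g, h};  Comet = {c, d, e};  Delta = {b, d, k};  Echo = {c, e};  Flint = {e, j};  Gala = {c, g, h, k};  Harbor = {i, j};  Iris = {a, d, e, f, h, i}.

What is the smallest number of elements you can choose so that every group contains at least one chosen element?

Take T = {c, d, g, j}. Each listed group contains at least one of these, so T is a hitting set of size 4.
No choice of 3 elements meets every group, so 4 is the minimum.

4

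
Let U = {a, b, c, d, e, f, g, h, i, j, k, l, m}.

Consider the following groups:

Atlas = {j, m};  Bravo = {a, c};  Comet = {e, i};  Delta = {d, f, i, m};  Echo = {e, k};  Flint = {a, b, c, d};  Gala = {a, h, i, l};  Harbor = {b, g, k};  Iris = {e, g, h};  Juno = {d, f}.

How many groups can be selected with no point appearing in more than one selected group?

Atlas, Bravo, Comet, Harbor, Juno are pairwise disjoint (Atlas={j,m}; Bravo={a,c}; Comet={e,i}; Harbor={b,g,k}; Juno={d,f}).
Every remaining group overlaps one of these, and no 6 of the listed groups are pairwise disjoint, so 5 is the maximum.

5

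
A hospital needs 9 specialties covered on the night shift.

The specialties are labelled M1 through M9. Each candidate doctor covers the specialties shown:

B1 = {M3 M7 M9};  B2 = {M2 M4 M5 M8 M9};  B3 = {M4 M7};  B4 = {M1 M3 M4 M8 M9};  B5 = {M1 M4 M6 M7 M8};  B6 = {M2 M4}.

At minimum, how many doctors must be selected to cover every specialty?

3

Take {B1, B2, B5}. Their union is {M1, M2, M3, M4, M5, M6, M7, M8, M9}, which is all 9 specialties.
Only B2 contains M5, so B2 is forced; the remaining 4 specialties need at least 2 more doctors (each remaining doctor adds at most 3) — so at least 3 doctors are needed, and 3 is optimal.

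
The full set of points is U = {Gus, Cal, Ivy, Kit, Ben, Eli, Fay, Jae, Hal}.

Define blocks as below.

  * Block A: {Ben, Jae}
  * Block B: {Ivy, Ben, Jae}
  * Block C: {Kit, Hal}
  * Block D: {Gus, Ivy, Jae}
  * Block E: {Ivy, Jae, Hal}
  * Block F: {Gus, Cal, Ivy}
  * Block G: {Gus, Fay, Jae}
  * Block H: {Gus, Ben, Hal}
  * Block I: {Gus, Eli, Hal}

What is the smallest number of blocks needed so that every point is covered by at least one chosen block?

B and C and F and G and I together: B ∪ C ∪ F ∪ G ∪ I = {Gus, Cal, Ivy, Kit, Ben, Eli, Fay, Jae, Hal} — every point is covered.
No 4 of the 9 blocks cover everything (all 126 combinations miss at least one point), so 5 is optimal.

5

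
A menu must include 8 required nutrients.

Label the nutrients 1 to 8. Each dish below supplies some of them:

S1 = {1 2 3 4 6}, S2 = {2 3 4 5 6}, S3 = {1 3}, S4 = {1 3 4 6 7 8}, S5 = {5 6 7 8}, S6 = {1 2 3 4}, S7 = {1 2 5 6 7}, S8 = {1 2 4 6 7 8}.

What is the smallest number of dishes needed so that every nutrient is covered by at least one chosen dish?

2

Take {S2, S8}. Their union is {1, 2, 3, 4, 5, 6, 7, 8}, which is all 8 nutrients.
No single dish has all 8 nutrients (the largest, S4, has 6), so 2 is optimal.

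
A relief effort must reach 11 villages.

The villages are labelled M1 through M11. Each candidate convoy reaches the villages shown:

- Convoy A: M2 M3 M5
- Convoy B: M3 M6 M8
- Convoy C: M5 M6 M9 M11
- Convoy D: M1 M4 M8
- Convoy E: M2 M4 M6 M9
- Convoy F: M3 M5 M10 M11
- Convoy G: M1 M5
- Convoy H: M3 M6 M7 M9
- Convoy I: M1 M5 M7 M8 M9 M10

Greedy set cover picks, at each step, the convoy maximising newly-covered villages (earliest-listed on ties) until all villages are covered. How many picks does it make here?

Greedy: pick I (covers 6 new) → pick E (covers 3 new) → pick F (covers 2 new). Total picks: 3.

3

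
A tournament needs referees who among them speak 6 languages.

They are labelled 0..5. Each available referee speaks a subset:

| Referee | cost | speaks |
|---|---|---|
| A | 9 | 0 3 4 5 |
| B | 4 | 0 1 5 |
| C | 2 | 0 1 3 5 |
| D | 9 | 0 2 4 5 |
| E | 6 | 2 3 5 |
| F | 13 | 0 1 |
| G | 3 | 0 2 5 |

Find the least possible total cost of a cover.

C, D together cover every language (C ∪ D = {0, 1, 2, 3, 4, 5}); total cost 2 + 9 = 11.
The greedy pick C, G, A costs 14; no covering selection beats 11.

11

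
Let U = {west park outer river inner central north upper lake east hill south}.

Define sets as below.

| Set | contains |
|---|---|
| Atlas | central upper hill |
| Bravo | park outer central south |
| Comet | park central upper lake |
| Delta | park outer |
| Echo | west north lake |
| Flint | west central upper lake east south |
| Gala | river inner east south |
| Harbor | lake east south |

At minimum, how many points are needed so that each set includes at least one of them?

4

Take H = {park, lake, east, hill}. Each listed set contains at least one of these, so H is a hitting set of size 4.
The sets Atlas, Delta, Echo, Gala are pairwise disjoint, so any hitting set needs a separate point for each — at least 4. Hence 4 is optimal.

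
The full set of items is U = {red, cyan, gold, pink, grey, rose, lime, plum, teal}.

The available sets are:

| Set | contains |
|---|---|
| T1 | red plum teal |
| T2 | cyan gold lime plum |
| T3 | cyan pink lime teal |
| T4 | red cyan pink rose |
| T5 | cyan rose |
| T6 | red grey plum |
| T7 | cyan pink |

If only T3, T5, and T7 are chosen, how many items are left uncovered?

Union of T3, T5, T7 = {cyan, pink, rose, lime, teal}.
Not covered: red, gold, grey, plum — 4 items.

4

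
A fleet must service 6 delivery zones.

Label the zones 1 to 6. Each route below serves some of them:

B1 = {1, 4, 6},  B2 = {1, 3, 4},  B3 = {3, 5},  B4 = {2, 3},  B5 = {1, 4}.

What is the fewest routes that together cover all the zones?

3

B1 and B3 and B4 together: B1 ∪ B3 ∪ B4 = {1, 2, 3, 4, 5, 6} — every zone is covered.
Only B4 contains 2, so B4 is forced; the remaining 4 zones need at least 2 more routes (each remaining route adds at most 3) — so at least 3 routes are needed, and 3 is optimal.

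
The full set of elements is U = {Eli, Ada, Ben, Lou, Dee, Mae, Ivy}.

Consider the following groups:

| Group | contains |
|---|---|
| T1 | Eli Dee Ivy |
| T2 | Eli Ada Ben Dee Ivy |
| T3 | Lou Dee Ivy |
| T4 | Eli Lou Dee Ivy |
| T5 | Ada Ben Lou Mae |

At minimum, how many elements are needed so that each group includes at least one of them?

Take H = {Mae, Ivy}. Each listed group contains at least one of these, so H is a hitting set of size 2.
The groups T1, T5 are pairwise disjoint, so any hitting set needs a separate element for each — at least 2. Hence 2 is optimal.

2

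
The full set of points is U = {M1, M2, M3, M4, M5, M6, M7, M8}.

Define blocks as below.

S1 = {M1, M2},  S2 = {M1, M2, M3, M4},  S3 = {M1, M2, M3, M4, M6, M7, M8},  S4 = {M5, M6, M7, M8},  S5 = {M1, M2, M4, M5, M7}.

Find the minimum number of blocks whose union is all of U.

2

S2 and S4 cover everything between them: the union {M1, M2, M3, M4, M5, M6, M7, M8} is all of U.
No single block has all 8 points (the largest, S3, has 7), so 2 is optimal.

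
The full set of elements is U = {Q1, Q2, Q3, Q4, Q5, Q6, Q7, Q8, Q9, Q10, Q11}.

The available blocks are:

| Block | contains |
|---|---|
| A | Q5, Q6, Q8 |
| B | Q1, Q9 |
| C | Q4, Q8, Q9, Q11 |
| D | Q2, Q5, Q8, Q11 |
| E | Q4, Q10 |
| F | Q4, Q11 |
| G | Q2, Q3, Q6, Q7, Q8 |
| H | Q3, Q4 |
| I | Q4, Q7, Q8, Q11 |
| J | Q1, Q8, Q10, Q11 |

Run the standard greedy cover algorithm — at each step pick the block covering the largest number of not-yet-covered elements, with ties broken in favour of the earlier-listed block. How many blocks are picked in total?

Greedy: pick G (covers 5 new) → pick C (covers 3 new) → pick J (covers 2 new) → pick A (covers 1 new). Total picks: 4.

4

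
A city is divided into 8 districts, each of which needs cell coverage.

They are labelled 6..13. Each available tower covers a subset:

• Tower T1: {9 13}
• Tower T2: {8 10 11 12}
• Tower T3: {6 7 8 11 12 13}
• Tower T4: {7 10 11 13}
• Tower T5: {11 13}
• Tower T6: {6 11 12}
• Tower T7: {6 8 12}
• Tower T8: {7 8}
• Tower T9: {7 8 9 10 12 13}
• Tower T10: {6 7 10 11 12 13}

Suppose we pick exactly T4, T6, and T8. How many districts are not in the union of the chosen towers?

1

Union of T4, T6, T8 = {6, 7, 8, 10, 11, 12, 13}.
Not covered: 9 — 1 district.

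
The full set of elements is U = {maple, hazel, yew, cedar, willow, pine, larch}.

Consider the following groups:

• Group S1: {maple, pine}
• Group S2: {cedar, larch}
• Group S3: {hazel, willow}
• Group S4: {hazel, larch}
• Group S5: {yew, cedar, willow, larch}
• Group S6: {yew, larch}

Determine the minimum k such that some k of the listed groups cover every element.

S1, S4, and S5 cover everything between them: the union {maple, hazel, yew, cedar, willow, pine, larch} is all of U.
Only S1 contains maple, so S1 is forced; the remaining 5 elements need at least 2 more groups (each remaining group adds at most 4) — so at least 3 groups are needed, and 3 is optimal.

3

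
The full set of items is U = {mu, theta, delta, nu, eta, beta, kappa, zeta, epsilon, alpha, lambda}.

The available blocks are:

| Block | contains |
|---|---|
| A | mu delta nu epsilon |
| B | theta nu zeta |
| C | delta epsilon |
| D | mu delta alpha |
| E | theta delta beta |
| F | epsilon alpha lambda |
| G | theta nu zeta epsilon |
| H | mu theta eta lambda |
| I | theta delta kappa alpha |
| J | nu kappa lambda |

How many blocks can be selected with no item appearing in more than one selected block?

D, J are pairwise disjoint (D={mu,delta,alpha}; J={nu,kappa,lambda}).
Every remaining block overlaps one of these, and no 3 of the listed blocks are pairwise disjoint, so 2 is the maximum.

2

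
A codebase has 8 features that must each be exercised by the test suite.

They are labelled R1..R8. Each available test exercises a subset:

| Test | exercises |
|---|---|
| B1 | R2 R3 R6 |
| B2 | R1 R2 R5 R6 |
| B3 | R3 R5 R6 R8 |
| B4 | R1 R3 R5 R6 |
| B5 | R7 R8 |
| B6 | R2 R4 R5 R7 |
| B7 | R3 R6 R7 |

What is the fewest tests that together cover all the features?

3

B4 and B5 and B6 together: B4 ∪ B5 ∪ B6 = {R1, R2, R3, R4, R5, R6, R7, R8} — every feature is covered.
Only B6 contains R4, so B6 is forced; the remaining 4 features need at least 2 more tests (each remaining test adds at most 3) — so at least 3 tests are needed, and 3 is optimal.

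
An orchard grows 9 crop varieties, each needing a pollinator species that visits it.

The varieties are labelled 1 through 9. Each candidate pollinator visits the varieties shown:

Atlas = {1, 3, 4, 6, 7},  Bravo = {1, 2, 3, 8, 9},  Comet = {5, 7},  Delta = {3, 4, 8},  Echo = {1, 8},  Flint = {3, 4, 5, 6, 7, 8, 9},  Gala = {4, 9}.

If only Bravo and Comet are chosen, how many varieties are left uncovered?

Union of Bravo, Comet = {1, 2, 3, 5, 7, 8, 9}.
Not covered: 4, 6 — 2 varieties.

2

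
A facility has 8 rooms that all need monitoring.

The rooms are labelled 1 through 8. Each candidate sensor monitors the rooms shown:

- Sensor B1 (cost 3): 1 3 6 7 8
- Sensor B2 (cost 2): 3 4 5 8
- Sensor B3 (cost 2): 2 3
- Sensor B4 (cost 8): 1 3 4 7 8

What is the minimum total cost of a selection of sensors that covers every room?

B1, B2, B3 together cover every room (B1 ∪ B2 ∪ B3 = {1, 2, 3, 4, 5, 6, 7, 8}); total cost 3 + 2 + 2 = 7.
No covering selection has total cost below 7.

7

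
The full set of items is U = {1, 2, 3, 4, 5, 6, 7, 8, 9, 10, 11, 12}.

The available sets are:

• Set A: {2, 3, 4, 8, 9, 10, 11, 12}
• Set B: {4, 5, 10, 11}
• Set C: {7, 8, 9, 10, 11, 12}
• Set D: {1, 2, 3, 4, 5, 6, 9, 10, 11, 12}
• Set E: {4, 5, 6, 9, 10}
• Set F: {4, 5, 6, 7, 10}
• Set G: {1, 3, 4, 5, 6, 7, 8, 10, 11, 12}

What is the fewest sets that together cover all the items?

A and G together: A ∪ G = {1, 2, 3, 4, 5, 6, 7, 8, 9, 10, 11, 12} — every item is covered.
No single set has all 12 items (the largest, D, has 10), so 2 is optimal.

2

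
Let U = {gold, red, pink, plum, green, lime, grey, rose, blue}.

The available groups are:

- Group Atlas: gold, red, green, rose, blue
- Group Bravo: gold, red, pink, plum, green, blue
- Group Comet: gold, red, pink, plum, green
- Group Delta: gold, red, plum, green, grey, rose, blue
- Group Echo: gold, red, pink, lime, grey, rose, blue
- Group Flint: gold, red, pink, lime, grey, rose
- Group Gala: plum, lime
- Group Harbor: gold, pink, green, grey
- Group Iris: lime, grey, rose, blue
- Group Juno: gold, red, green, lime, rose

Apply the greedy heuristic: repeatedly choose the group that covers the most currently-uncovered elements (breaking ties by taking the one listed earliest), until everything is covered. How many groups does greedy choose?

2

Greedy: pick Delta (covers 7 new) → pick Echo (covers 2 new). Total picks: 2.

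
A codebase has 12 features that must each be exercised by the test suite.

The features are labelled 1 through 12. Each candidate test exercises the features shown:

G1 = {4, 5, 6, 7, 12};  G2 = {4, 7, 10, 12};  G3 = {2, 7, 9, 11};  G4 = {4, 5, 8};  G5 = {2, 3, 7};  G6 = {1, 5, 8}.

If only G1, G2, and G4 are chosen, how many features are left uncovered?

Union of G1, G2, G4 = {4, 5, 6, 7, 8, 10, 12}.
Not covered: 1, 2, 3, 9, 11 — 5 features.

5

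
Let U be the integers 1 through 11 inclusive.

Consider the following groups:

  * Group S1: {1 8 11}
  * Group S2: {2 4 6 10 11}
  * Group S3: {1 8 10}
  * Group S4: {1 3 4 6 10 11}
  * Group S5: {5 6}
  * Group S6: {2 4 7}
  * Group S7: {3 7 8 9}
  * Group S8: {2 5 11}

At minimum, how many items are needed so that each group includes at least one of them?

The 3 items {4, 5, 8} hit every group.
The groups S1, S5, S6 are pairwise disjoint, so any hitting set needs a separate item for each — at least 3. Hence 3 is optimal.

3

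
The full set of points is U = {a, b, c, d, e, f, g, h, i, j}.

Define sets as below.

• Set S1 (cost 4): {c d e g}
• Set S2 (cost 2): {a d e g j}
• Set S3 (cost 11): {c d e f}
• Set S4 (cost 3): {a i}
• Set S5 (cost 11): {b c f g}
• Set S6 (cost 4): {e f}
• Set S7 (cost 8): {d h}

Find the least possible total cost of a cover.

S2, S4, S5, S7 together cover every point (S2 ∪ S4 ∪ S5 ∪ S7 = {a, b, c, d, e, f, g, h, i, j}); total cost 2 + 3 + 11 + 8 = 24.
No covering selection has total cost below 24.

24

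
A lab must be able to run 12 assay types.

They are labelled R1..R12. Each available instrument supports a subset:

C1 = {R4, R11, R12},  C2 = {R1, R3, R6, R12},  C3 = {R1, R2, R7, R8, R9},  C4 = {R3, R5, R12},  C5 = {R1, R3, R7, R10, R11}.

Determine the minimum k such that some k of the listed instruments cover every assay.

C1 and C2 and C3 and C4 and C5 together: C1 ∪ C2 ∪ C3 ∪ C4 ∪ C5 = {R1, R2, R3, R4, R5, R6, R7, R8, R9, R10, R11, R12} — every assay is covered.
No 4 of the 5 instruments cover everything (all 5 combinations miss at least one assay), so 5 is optimal.

5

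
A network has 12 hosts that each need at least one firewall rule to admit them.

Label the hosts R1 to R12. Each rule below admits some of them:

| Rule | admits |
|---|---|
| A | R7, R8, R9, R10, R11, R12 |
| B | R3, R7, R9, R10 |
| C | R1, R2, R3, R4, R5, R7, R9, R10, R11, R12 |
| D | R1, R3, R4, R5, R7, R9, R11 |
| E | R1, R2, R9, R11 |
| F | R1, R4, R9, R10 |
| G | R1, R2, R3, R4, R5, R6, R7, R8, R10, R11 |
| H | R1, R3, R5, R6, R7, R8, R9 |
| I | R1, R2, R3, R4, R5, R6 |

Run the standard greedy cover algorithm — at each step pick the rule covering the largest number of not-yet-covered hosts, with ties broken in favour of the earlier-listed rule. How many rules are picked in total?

2

Greedy: pick C (covers 10 new) → pick G (covers 2 new). Total picks: 2.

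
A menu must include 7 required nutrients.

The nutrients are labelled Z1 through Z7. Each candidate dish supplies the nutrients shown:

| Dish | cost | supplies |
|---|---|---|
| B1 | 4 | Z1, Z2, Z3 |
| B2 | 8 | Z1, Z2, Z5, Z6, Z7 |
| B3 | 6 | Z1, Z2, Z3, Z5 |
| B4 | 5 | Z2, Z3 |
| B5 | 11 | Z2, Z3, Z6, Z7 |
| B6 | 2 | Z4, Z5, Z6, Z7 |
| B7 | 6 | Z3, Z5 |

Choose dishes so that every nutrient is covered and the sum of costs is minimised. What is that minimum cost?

B1, B6 together cover every nutrient (B1 ∪ B6 = {Z1, Z2, Z3, Z4, Z5, Z6, Z7}); total cost 4 + 2 = 6.
No covering selection has total cost below 6.

6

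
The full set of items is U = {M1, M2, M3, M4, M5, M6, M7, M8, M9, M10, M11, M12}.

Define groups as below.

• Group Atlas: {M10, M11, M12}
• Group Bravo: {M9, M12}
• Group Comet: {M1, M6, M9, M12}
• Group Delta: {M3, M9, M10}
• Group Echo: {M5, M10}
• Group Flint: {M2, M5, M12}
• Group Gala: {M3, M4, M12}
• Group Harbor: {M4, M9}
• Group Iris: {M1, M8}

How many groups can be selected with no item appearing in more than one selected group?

Delta, Flint, Iris are pairwise disjoint (Delta={M3,M9,M10}; Flint={M2,M5,M12}; Iris={M1,M8}).
Every remaining group overlaps one of these, and no 4 of the listed groups are pairwise disjoint, so 3 is the maximum.

3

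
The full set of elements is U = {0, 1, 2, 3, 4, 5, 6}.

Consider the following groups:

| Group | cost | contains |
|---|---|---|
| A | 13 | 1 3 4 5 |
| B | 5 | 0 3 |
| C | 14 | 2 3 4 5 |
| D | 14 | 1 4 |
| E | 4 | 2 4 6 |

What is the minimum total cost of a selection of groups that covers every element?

22

A, B, E together cover every element (A ∪ B ∪ E = {0, 1, 2, 3, 4, 5, 6}); total cost 13 + 5 + 4 = 22.
No covering selection has total cost below 22.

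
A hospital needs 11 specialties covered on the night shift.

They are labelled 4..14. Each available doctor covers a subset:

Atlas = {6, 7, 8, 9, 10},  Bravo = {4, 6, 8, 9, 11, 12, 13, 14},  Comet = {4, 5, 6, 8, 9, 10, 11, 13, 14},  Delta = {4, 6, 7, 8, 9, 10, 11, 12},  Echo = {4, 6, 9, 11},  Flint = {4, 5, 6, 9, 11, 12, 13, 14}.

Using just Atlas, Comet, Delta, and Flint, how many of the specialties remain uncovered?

0

Union of Atlas, Comet, Delta, Flint = {4, 5, 6, 7, 8, 9, 10, 11, 12, 13, 14} — that's every specialty, so 0 are uncovered.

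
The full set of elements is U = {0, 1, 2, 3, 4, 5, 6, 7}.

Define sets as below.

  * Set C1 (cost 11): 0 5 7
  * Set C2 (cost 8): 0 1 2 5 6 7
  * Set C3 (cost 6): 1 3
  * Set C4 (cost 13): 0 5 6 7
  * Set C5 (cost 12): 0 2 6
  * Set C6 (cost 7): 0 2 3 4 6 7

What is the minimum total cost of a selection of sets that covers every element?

C2, C6 together cover every element (C2 ∪ C6 = {0, 1, 2, 3, 4, 5, 6, 7}); total cost 8 + 7 = 15.
No covering selection has total cost below 15.

15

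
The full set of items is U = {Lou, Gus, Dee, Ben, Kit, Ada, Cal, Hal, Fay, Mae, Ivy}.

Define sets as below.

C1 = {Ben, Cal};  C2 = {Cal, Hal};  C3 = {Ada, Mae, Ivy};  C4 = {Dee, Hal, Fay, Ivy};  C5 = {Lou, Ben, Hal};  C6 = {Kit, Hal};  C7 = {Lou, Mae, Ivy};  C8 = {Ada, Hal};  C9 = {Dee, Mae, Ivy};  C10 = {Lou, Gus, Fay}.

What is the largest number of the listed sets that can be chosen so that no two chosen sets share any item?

4

C1, C3, C6, C10 are pairwise disjoint (C1={Ben,Cal}; C3={Ada,Mae,Ivy}; C6={Kit,Hal}; C10={Lou,Gus,Fay}).
Every remaining set overlaps one of these, and no 5 of the listed sets are pairwise disjoint, so 4 is the maximum.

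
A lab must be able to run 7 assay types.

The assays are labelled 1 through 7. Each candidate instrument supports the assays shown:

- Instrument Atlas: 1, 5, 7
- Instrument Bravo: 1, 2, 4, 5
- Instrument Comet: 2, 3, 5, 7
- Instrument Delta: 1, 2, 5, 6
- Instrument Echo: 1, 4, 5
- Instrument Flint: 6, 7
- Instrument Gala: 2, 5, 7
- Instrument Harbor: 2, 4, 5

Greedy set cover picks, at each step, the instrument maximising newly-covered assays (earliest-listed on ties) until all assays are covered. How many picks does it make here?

3

Greedy: pick Bravo (covers 4 new) → pick Comet (covers 2 new) → pick Delta (covers 1 new). Total picks: 3.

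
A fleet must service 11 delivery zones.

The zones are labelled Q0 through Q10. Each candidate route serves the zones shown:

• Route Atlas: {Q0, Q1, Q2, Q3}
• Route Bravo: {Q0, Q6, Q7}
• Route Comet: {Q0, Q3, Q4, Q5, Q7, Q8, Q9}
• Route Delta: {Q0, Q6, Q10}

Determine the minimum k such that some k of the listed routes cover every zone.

3

Take {Atlas, Comet, Delta}. Their union is {Q0, Q1, Q2, Q3, Q4, Q5, Q6, Q7, Q8, Q9, Q10}, which is all 11 zones.
Only Atlas contains Q1, so Atlas is forced; the remaining 7 zones need at least 2 more routes (each remaining route adds at most 5) — so at least 3 routes are needed, and 3 is optimal.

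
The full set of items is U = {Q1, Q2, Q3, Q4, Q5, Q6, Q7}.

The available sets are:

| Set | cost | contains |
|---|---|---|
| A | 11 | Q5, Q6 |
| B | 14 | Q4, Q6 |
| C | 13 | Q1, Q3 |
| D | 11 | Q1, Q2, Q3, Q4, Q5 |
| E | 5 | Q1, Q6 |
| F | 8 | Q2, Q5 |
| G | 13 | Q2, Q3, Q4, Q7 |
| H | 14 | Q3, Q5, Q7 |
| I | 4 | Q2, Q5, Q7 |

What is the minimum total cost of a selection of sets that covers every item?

D, E, I together cover every item (D ∪ E ∪ I = {Q1, Q2, Q3, Q4, Q5, Q6, Q7}); total cost 11 + 5 + 4 = 20.
No covering selection has total cost below 20.

20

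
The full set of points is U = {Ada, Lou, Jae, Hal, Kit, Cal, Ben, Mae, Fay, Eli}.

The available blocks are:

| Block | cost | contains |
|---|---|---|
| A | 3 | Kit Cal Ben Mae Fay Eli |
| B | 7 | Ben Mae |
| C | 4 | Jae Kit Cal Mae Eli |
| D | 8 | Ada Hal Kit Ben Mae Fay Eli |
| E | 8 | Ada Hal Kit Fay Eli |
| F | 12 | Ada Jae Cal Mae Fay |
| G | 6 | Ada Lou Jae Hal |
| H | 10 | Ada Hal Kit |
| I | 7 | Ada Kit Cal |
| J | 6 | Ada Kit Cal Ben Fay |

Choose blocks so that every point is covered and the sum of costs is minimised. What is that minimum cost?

A, G together cover every point (A ∪ G = {Ada, Lou, Jae, Hal, Kit, Cal, Ben, Mae, Fay, Eli}); total cost 3 + 6 = 9.
No covering selection has total cost below 9.

9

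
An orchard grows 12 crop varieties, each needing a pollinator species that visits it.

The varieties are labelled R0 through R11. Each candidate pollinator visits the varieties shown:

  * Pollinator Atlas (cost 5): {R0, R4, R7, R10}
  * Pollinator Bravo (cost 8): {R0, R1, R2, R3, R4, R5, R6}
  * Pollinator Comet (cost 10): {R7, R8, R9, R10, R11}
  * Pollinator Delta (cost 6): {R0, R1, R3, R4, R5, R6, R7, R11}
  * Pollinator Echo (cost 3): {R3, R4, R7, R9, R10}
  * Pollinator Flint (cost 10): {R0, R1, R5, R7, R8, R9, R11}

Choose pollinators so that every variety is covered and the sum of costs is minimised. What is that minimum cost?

18

Bravo, Comet together cover every variety (Bravo ∪ Comet = {R0, R1, R2, R3, R4, R5, R6, R7, R8, R9, R10, R11}); total cost 8 + 10 = 18.
The greedy pick Echo, Delta, Bravo, Comet costs 27; no covering selection beats 18.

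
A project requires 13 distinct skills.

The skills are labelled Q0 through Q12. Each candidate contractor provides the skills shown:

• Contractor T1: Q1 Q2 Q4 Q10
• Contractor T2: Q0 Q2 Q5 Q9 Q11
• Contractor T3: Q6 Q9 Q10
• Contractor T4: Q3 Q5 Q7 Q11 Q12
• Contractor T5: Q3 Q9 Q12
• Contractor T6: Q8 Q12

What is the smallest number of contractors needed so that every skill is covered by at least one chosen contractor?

Take {T1, T2, T3, T4, T6}. Their union is {Q0, Q1, Q2, Q3, Q4, Q5, Q6, Q7, Q8, Q9, Q10, Q11, Q12}, which is all 13 skills.
No 4 of the 6 contractors cover everything (all 15 combinations miss at least one skill), so 5 is optimal.

5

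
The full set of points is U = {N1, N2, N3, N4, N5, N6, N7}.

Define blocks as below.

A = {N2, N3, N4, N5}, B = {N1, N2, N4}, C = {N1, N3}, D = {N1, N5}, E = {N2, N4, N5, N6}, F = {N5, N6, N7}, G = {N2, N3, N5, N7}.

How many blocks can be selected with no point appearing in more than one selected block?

C, F are pairwise disjoint (C={N1,N3}; F={N5,N6,N7}).
Every remaining block overlaps one of these, and no 3 of the listed blocks are pairwise disjoint, so 2 is the maximum.

2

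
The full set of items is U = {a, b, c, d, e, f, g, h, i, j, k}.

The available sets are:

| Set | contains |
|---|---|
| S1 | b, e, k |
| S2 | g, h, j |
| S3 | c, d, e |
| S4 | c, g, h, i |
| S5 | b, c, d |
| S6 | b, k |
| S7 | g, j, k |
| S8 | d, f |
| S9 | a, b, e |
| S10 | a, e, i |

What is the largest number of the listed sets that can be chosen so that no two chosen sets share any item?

4

S2, S6, S8, S10 are pairwise disjoint (S2={g,h,j}; S6={b,k}; S8={d,f}; S10={a,e,i}).
Every remaining set overlaps one of these, and no 5 of the listed sets are pairwise disjoint, so 4 is the maximum.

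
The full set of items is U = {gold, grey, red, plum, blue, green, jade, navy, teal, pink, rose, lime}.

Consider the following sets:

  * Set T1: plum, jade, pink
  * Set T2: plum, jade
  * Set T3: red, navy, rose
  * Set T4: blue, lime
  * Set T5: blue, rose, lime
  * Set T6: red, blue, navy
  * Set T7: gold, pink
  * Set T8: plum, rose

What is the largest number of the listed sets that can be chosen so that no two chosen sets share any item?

T2, T3, T4, T7 are pairwise disjoint (T2={plum,jade}; T3={red,navy,rose}; T4={blue,lime}; T7={gold,pink}).
Every remaining set overlaps one of these, and no 5 of the listed sets are pairwise disjoint, so 4 is the maximum.

4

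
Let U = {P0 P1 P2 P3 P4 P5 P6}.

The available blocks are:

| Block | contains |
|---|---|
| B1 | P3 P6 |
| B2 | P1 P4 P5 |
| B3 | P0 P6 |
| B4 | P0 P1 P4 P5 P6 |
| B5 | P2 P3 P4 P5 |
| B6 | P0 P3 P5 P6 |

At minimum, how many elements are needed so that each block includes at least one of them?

2

The 2 elements {P4, P6} hit every block.
The blocks B1, B2 are pairwise disjoint, so any hitting set needs a separate element for each — at least 2. Hence 2 is optimal.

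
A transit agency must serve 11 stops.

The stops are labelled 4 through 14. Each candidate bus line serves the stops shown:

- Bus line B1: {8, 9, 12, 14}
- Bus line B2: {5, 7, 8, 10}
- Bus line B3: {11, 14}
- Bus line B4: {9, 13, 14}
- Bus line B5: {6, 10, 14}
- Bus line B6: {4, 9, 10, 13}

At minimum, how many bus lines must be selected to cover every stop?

B1 and B2 and B3 and B5 and B6 together: B1 ∪ B2 ∪ B3 ∪ B5 ∪ B6 = {4, 5, 6, 7, 8, 9, 10, 11, 12, 13, 14} — every stop is covered.
No 4 of the 6 bus lines cover everything (all 15 combinations miss at least one stop), so 5 is optimal.

5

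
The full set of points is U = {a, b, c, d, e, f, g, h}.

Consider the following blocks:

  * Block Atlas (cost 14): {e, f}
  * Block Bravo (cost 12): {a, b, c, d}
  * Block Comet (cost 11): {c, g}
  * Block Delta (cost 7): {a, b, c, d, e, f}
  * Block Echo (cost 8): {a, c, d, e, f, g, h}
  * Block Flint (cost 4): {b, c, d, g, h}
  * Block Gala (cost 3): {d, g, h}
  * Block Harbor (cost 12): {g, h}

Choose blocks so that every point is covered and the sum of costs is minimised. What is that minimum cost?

10

Delta, Gala together cover every point (Delta ∪ Gala = {a, b, c, d, e, f, g, h}); total cost 7 + 3 = 10.
The greedy pick Flint, Delta costs 11; no covering selection beats 10.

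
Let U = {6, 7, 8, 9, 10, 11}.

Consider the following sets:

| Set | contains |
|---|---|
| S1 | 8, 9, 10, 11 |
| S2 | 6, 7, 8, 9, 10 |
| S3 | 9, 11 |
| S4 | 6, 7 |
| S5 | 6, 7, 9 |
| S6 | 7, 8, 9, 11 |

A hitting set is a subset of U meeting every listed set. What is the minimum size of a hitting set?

Take H = {6, 11}. Each listed set contains at least one of these, so H is a hitting set of size 2.
The sets S1, S4 are pairwise disjoint, so any hitting set needs a separate point for each — at least 2. Hence 2 is optimal.

2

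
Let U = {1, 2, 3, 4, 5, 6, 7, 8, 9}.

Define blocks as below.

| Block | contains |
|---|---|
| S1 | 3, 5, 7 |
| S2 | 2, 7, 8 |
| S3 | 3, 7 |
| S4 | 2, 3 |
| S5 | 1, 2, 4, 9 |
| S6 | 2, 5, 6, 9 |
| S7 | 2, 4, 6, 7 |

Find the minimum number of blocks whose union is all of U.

S2 and S4 and S5 and S6 together: S2 ∪ S4 ∪ S5 ∪ S6 = {1, 2, 3, 4, 5, 6, 7, 8, 9} — every element is covered.
No 3 of the 7 blocks cover everything (all 35 combinations miss at least one element), so 4 is optimal.

4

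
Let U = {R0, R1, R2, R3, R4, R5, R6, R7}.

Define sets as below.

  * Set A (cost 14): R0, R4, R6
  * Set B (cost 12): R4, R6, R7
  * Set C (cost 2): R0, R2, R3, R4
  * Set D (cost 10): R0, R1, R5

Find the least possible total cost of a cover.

24

B, C, D together cover every item (B ∪ C ∪ D = {R0, R1, R2, R3, R4, R5, R6, R7}); total cost 12 + 2 + 10 = 24.
No covering selection has total cost below 24.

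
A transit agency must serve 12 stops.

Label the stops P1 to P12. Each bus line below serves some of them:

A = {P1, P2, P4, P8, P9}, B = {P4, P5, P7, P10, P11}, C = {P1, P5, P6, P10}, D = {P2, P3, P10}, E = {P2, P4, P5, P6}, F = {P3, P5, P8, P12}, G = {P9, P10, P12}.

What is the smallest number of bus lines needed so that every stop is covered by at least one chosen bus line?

Take {A, B, E, F}. Their union is {P1, P2, P3, P4, P5, P6, P7, P8, P9, P10, P11, P12}, which is all 12 stops.
No 3 of the 7 bus lines cover everything (all 35 combinations miss at least one stop), so 4 is optimal.

4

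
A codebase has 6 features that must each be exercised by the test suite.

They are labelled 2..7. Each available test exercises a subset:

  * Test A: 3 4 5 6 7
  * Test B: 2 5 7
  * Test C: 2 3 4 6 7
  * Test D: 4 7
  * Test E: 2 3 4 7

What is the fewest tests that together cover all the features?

Take {A, E}. Their union is {2, 3, 4, 5, 6, 7}, which is all 6 features.
No single test has all 6 features (the largest, A, has 5), so 2 is optimal.

2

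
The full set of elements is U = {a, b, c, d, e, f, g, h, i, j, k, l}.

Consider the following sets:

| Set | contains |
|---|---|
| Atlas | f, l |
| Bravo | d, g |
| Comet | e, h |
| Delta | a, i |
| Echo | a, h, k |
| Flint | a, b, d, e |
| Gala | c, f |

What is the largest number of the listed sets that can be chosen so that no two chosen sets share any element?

Atlas, Bravo, Comet, Delta are pairwise disjoint (Atlas={f,l}; Bravo={d,g}; Comet={e,h}; Delta={a,i}).
Every remaining set overlaps one of these, and no 5 of the listed sets are pairwise disjoint, so 4 is the maximum.

4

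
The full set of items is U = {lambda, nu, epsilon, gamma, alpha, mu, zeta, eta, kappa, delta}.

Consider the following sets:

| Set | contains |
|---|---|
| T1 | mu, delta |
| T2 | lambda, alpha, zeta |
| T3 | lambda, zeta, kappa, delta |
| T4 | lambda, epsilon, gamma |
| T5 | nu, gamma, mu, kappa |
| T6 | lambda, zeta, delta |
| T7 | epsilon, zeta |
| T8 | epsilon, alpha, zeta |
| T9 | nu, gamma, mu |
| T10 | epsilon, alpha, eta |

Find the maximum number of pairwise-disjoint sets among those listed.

3

T3, T9, T10 are pairwise disjoint (T3={lambda,zeta,kappa,delta}; T9={nu,gamma,mu}; T10={epsilon,alpha,eta}).
Every remaining set overlaps one of these, and no 4 of the listed sets are pairwise disjoint, so 3 is the maximum.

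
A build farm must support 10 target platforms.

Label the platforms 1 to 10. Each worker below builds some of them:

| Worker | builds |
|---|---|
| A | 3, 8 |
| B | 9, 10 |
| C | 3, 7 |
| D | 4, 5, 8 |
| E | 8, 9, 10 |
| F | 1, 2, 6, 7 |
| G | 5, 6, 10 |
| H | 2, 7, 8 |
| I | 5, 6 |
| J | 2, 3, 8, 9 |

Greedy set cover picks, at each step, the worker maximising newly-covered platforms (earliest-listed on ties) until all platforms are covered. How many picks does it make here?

Greedy: pick F (covers 4 new) → pick D (covers 3 new) → pick B (covers 2 new) → pick A (covers 1 new). Total picks: 4.

4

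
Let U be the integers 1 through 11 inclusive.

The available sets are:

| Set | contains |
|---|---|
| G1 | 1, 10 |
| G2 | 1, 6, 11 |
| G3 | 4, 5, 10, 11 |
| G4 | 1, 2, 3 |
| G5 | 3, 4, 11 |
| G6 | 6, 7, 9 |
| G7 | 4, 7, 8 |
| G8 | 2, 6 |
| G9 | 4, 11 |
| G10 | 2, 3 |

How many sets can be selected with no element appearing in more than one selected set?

G1, G6, G9, G10 are pairwise disjoint (G1={1,10}; G6={6,7,9}; G9={4,11}; G10={2,3}).
Every remaining set overlaps one of these, and no 5 of the listed sets are pairwise disjoint, so 4 is the maximum.

4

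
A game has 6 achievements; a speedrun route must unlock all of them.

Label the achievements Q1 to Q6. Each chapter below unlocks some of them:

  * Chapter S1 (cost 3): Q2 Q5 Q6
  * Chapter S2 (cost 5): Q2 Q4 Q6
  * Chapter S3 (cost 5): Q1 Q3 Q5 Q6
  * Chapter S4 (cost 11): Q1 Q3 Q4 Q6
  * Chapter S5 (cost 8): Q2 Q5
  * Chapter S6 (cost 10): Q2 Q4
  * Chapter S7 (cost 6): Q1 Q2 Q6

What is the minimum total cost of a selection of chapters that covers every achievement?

S2, S3 together cover every achievement (S2 ∪ S3 = {Q1, Q2, Q3, Q4, Q5, Q6}); total cost 5 + 5 = 10.
The greedy pick S1, S3, S2 costs 13; no covering selection beats 10.

10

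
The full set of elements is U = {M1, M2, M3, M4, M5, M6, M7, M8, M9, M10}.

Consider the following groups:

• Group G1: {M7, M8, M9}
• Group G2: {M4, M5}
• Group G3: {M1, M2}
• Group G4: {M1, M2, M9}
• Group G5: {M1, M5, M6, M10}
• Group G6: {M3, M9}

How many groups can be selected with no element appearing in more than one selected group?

G1, G2, G3 are pairwise disjoint (G1={M7,M8,M9}; G2={M4,M5}; G3={M1,M2}).
Every remaining group overlaps one of these, and no 4 of the listed groups are pairwise disjoint, so 3 is the maximum.

3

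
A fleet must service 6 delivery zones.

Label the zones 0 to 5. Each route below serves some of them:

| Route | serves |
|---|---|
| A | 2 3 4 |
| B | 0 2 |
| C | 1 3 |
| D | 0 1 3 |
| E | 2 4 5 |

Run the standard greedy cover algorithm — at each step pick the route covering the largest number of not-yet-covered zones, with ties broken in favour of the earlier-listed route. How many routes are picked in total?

Greedy: pick A (covers 3 new) → pick D (covers 2 new) → pick E (covers 1 new). Total picks: 3.
(The true minimum cover uses only 2 routes, so greedy is not optimal here.)

3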